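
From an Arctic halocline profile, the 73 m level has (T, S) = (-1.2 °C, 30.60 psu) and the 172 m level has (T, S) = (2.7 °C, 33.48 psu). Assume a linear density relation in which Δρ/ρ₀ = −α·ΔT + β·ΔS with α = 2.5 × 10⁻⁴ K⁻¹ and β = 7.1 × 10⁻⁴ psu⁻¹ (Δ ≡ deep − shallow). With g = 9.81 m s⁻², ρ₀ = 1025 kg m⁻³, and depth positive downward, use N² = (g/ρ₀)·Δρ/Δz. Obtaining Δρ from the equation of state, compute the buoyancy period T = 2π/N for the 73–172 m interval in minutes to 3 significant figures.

ΔT = +3.9 K, ΔS = +2.88 psu (deep − shallow).
Δρ/ρ₀ = −αΔT + βΔS = -9.75 × 10⁻⁴ + 2.0448 × 10⁻³ = 1.0698 × 10⁻³, so Δρ ≈ 1.097 kg m⁻³.
N² = (g/ρ₀)·Δρ/Δz = g·(Δρ/ρ₀)/Δz = 9.81 × 1.0698 × 10⁻³ / 99 = 1.0601 × 10⁻⁴ s⁻².
N = √(1.0601 × 10⁻⁴) = 0.010296 rad s⁻¹ → T = 2π/N = 610.25 s = 10.171 min ≈ 10.2 min.

10.2 min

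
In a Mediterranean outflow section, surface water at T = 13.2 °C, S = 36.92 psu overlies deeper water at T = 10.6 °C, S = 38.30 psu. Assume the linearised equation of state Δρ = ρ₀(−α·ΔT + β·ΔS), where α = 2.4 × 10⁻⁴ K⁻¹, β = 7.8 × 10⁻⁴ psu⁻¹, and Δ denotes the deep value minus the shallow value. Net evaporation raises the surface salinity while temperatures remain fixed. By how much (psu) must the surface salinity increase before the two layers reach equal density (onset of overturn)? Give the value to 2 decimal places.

2.18 psu

Neutral buoyancy requires −α(T_deep − T_surf) + β(S_deep − S_surf′) = 0.
S_surf′ = S_deep − (α/β)·ΔT = 38.30 − (2.4 × 10⁻⁴/7.8 × 10⁻⁴)·(-2.6) = 39.1000 psu.
Increase required: 39.1000 − 36.92 = 2.1800 psu.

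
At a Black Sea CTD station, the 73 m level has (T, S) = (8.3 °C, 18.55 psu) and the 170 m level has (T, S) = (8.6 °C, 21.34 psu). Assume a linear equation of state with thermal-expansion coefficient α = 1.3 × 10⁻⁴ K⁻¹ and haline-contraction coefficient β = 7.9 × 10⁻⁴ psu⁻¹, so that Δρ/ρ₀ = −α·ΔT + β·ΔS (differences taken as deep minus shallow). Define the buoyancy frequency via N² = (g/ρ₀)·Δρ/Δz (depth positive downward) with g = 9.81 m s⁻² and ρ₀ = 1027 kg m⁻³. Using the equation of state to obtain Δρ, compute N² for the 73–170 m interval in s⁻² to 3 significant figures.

2.19 × 10⁻⁴ s⁻²

ΔT = +0.3 K, ΔS = +2.79 psu (deep − shallow).
Δρ/ρ₀ = −αΔT + βΔS = -3.90 × 10⁻⁵ + 2.2041 × 10⁻³ = 2.1651 × 10⁻³, so Δρ ≈ 2.224 kg m⁻³.
N² = (g/ρ₀)·Δρ/Δz = g·(Δρ/ρ₀)/Δz = 9.81 × 2.1651 × 10⁻³ / 97 = 2.1897 × 10⁻⁴ s⁻² ≈ 2.19 × 10⁻⁴ s⁻².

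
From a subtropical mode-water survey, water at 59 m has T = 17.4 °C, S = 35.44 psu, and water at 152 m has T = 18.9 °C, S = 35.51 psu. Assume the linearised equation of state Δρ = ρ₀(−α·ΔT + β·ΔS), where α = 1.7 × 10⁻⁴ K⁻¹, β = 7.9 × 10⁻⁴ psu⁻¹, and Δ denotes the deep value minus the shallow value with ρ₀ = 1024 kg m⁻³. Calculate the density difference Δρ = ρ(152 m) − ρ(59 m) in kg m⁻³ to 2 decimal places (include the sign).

ΔT = +1.5 K, ΔS = +0.07 psu (deep − shallow).
Δρ/ρ₀ = −(1.7 × 10⁻⁴)(+1.5) + (7.9 × 10⁻⁴)(+0.07) = -1.997 × 10⁻⁴.
Δρ = 1024 × (-1.997 × 10⁻⁴) = -0.20 kg m⁻³.
Negative Δρ: lighter below, statically unstable.

-0.20 kg m⁻³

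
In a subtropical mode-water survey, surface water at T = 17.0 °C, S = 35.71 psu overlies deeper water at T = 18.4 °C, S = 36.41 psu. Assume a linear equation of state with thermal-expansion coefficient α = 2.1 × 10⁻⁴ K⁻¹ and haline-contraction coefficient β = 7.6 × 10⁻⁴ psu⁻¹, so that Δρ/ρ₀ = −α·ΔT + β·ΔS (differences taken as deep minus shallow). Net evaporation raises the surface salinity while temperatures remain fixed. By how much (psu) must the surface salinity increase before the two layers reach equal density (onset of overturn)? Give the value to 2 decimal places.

0.31 psu

Neutral buoyancy requires −α(T_deep − T_surf) + β(S_deep − S_surf′) = 0.
S_surf′ = S_deep − (α/β)·ΔT = 36.41 − (2.1 × 10⁻⁴/7.6 × 10⁻⁴)·(+1.4) = 36.0232 psu.
Increase required: 36.0232 − 35.71 = 0.3132 psu.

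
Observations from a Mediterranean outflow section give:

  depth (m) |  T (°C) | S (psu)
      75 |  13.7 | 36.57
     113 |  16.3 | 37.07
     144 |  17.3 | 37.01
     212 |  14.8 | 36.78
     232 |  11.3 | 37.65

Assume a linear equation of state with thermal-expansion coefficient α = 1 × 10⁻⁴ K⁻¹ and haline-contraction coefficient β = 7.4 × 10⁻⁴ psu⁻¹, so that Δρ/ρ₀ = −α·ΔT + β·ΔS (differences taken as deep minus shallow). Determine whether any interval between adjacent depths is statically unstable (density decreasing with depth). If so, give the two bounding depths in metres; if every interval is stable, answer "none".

Evaluate Δρ/ρ₀ = −αΔT + βΔS across each adjacent pair:
  75–113 m: −αΔT+βΔS = −(1 × 10⁻⁴)(+2.6)+(7.4 × 10⁻⁴)(+0.50) = 1.1 × 10⁻⁴ → stable
  113–144 m: −αΔT+βΔS = −(1 × 10⁻⁴)(+1.0)+(7.4 × 10⁻⁴)(-0.06) = -1.4 × 10⁻⁴ → UNSTABLE
  144–212 m: −αΔT+βΔS = −(1 × 10⁻⁴)(-2.5)+(7.4 × 10⁻⁴)(-0.23) = 8.0 × 10⁻⁵ → stable
  212–232 m: −αΔT+βΔS = −(1 × 10⁻⁴)(-3.5)+(7.4 × 10⁻⁴)(+0.87) = 9.9 × 10⁻⁴ → stable
The 113–144 m interval has Δρ < 0: lighter water underlies denser water.

113–144 m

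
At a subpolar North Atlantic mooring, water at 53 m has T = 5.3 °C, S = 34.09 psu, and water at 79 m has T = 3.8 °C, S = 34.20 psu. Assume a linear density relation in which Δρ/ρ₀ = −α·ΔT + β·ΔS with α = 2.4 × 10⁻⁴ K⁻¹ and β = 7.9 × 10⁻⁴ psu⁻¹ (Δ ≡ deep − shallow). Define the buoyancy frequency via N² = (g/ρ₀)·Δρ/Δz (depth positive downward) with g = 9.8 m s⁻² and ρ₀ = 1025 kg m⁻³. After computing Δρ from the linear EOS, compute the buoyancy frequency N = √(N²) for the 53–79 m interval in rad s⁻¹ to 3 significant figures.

ΔT = -1.5 K, ΔS = +0.11 psu (deep − shallow).
Δρ/ρ₀ = −αΔT + βΔS = 3.60 × 10⁻⁴ + 8.69 × 10⁻⁵ = 4.469 × 10⁻⁴, so Δρ ≈ 0.4581 kg m⁻³.
N² = (g/ρ₀)·Δρ/Δz = g·(Δρ/ρ₀)/Δz = 9.8 × 4.469 × 10⁻⁴ / 26 = 1.6845 × 10⁻⁴ s⁻².
N = √(1.6845 × 10⁻⁴) = 0.012979 rad s⁻¹ ≈ 0.0130 rad s⁻¹.

0.0130 rad s⁻¹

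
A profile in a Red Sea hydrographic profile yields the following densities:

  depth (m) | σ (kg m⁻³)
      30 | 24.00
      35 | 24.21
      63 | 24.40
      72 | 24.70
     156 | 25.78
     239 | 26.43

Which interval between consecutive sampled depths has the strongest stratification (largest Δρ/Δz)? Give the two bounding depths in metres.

Compute the density gradient over each adjacent pair:
  30–35 m: Δρ/Δz = 0.21/5 = 0.042 kg m⁻⁴
  35–63 m: Δρ/Δz = 0.19/28 = 6.8 × 10⁻³ kg m⁻⁴
  63–72 m: Δρ/Δz = 0.30/9 = 0.033 kg m⁻⁴
  72–156 m: Δρ/Δz = 1.08/84 = 0.013 kg m⁻⁴
  156–239 m: Δρ/Δz = 0.65/83 = 7.8 × 10⁻³ kg m⁻⁴
The largest gradient is in the 30–35 m interval — the pycnocline.

30–35 m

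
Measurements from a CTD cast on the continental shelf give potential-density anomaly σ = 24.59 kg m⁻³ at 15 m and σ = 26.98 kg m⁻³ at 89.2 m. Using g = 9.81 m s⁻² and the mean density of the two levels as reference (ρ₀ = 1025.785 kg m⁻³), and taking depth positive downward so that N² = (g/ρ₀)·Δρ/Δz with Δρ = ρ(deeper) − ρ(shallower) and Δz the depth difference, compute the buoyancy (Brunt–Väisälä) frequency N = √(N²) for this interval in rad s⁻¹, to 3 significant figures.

0.0176 rad s⁻¹

Δρ = 1026.98 − 1024.59 = 2.39 kg m⁻³ over Δz = 89.2 − 15 = 74.2 m.
N² = (9.81/1025.785) × (2.39/74.2) = 3.0804 × 10⁻⁴ s⁻².
N = √(3.0804 × 10⁻⁴) = 0.017551 rad s⁻¹ ≈ 0.0176 rad s⁻¹.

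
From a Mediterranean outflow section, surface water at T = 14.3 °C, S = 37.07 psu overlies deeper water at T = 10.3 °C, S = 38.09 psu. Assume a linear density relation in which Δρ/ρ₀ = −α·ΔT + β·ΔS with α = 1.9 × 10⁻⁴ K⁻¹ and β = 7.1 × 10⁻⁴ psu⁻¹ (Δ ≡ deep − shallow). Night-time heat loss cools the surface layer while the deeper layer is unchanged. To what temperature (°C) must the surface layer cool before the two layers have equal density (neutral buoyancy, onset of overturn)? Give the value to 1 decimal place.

Neutral buoyancy requires Δρ = 0, i.e. −α(T_deep − T_surf′) + β(S_deep − S_surf) = 0.
T_surf′ = T_deep − (β/α)·ΔS = 10.3 − (7.1 × 10⁻⁴/1.9 × 10⁻⁴)·(+1.02) = 6.488 °C.
Cooling required: 14.3 − (6.488) = 7.812 °C.

6.5 °C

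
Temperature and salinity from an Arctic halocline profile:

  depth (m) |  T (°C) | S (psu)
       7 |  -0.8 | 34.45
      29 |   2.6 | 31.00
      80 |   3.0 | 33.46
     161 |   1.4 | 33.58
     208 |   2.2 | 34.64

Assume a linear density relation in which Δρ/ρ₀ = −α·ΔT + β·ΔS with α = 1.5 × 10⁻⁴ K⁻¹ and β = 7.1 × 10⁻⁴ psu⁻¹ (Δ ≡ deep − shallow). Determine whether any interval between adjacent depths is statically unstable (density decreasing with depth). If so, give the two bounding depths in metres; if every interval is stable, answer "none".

7–29 m

Evaluate Δρ/ρ₀ = −αΔT + βΔS across each adjacent pair:
  7–29 m: −αΔT+βΔS = −(1.5 × 10⁻⁴)(+3.4)+(7.1 × 10⁻⁴)(-3.45) = -3.0 × 10⁻³ → UNSTABLE
  29–80 m: −αΔT+βΔS = −(1.5 × 10⁻⁴)(+0.4)+(7.1 × 10⁻⁴)(+2.46) = 1.7 × 10⁻³ → stable
  80–161 m: −αΔT+βΔS = −(1.5 × 10⁻⁴)(-1.6)+(7.1 × 10⁻⁴)(+0.12) = 3.3 × 10⁻⁴ → stable
  161–208 m: −αΔT+βΔS = −(1.5 × 10⁻⁴)(+0.8)+(7.1 × 10⁻⁴)(+1.06) = 6.3 × 10⁻⁴ → stable
The 7–29 m interval has Δρ < 0: lighter water underlies denser water.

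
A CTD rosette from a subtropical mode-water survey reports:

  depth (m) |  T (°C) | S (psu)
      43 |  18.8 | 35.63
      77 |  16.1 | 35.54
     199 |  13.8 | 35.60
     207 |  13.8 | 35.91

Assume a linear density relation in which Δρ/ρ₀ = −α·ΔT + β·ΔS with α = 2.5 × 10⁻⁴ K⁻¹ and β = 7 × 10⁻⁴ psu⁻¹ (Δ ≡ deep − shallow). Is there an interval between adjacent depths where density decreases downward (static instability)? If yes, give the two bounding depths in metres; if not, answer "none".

none

Evaluate Δρ/ρ₀ = −αΔT + βΔS across each adjacent pair:
  43–77 m: −αΔT+βΔS = −(2.5 × 10⁻⁴)(-2.7)+(7 × 10⁻⁴)(-0.09) = 6.1 × 10⁻⁴ → stable
  77–199 m: −αΔT+βΔS = −(2.5 × 10⁻⁴)(-2.3)+(7 × 10⁻⁴)(+0.06) = 6.2 × 10⁻⁴ → stable
  199–207 m: −αΔT+βΔS = −(2.5 × 10⁻⁴)(+0.0)+(7 × 10⁻⁴)(+0.31) = 2.2 × 10⁻⁴ → stable
Every interval has Δρ > 0: the column is stably stratified throughout.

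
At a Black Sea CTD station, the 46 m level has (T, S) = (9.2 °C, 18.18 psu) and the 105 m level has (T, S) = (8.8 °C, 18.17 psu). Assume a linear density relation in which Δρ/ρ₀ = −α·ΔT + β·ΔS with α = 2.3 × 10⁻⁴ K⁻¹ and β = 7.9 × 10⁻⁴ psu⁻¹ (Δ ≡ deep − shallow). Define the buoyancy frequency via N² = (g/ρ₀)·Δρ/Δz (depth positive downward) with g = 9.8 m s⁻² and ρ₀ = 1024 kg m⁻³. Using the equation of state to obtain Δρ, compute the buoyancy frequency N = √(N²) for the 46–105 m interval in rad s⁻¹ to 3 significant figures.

3.74 × 10⁻³ rad s⁻¹

ΔT = -0.4 K, ΔS = -0.01 psu (deep − shallow).
Δρ/ρ₀ = −αΔT + βΔS = 9.20 × 10⁻⁵ − 7.90 × 10⁻⁶ = 8.41 × 10⁻⁵, so Δρ ≈ 0.08612 kg m⁻³.
N² = (g/ρ₀)·Δρ/Δz = g·(Δρ/ρ₀)/Δz = 9.8 × 8.41 × 10⁻⁵ / 59 = 1.3969 × 10⁻⁵ s⁻².
N = √(1.3969 × 10⁻⁵) = 3.7375 × 10⁻³ rad s⁻¹ ≈ 3.74 × 10⁻³ rad s⁻¹.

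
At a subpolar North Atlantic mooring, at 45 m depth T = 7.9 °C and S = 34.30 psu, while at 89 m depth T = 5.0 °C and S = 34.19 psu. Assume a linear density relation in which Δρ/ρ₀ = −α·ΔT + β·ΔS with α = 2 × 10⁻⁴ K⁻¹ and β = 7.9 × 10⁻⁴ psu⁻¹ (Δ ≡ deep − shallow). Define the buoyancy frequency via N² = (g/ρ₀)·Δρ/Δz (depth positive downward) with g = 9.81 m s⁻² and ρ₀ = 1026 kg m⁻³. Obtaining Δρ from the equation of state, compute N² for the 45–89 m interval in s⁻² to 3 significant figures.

ΔT = -2.9 K, ΔS = -0.11 psu (deep − shallow).
Δρ/ρ₀ = −αΔT + βΔS = 5.80 × 10⁻⁴ − 8.69 × 10⁻⁵ = 4.931 × 10⁻⁴, so Δρ ≈ 0.5059 kg m⁻³.
N² = (g/ρ₀)·Δρ/Δz = g·(Δρ/ρ₀)/Δz = 9.81 × 4.931 × 10⁻⁴ / 44 = 1.0994 × 10⁻⁴ s⁻² ≈ 1.10 × 10⁻⁴ s⁻².

1.10 × 10⁻⁴ s⁻²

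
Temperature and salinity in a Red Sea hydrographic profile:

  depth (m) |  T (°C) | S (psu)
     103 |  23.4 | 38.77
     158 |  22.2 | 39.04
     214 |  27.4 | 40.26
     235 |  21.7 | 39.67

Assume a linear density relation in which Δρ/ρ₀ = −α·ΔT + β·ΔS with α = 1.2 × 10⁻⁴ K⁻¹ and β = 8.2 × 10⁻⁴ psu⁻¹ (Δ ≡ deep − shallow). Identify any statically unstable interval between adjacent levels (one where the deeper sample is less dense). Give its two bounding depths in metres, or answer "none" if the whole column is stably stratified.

none

Evaluate Δρ/ρ₀ = −αΔT + βΔS across each adjacent pair:
  103–158 m: −αΔT+βΔS = −(1.2 × 10⁻⁴)(-1.2)+(8.2 × 10⁻⁴)(+0.27) = 3.7 × 10⁻⁴ → stable
  158–214 m: −αΔT+βΔS = −(1.2 × 10⁻⁴)(+5.2)+(8.2 × 10⁻⁴)(+1.22) = 3.8 × 10⁻⁴ → stable
  214–235 m: −αΔT+βΔS = −(1.2 × 10⁻⁴)(-5.7)+(8.2 × 10⁻⁴)(-0.59) = 2.0 × 10⁻⁴ → stable
Every interval has Δρ > 0: the column is stably stratified throughout.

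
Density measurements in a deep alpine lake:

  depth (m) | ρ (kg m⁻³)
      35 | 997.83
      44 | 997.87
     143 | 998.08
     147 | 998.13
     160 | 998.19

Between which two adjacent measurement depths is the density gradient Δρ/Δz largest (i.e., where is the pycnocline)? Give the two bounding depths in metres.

143–147 m

Compute the density gradient over each adjacent pair:
  35–44 m: Δρ/Δz = 0.04/9 = 4.4 × 10⁻³ kg m⁻⁴
  44–143 m: Δρ/Δz = 0.21/99 = 2.1 × 10⁻³ kg m⁻⁴
  143–147 m: Δρ/Δz = 0.05/4 = 0.013 kg m⁻⁴
  147–160 m: Δρ/Δz = 0.06/13 = 4.6 × 10⁻³ kg m⁻⁴
The largest gradient is in the 143–147 m interval — the pycnocline.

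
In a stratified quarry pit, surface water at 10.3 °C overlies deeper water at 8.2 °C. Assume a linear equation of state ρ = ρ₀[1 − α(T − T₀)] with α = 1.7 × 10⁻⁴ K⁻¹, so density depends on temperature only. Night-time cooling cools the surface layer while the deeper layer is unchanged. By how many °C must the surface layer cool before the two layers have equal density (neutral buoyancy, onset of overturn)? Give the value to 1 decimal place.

With temperature the only control, equal density requires T_surf′ = T_deep.
T_surf′ = 8.2 °C.
Cooling required: 10.3 − 8.2 = 2.1 °C.

2.1 °C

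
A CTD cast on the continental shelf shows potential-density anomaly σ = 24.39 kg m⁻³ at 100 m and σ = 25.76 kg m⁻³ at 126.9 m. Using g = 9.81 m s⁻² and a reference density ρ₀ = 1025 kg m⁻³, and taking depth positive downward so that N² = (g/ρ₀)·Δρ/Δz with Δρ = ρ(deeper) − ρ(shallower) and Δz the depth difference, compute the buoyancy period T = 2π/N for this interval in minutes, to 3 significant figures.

4.74 min

Δρ = 1025.76 − 1024.39 = 1.37 kg m⁻³ over Δz = 126.9 − 100 = 26.9 m.
N² = (9.81/1025) × (1.37/26.9) = 4.8743 × 10⁻⁴ s⁻².
N = √(4.8743 × 10⁻⁴) = 0.022078 rad s⁻¹, so T = 2π/N = 284.59 s = 4.7432 min ≈ 4.74 min.
A positive N² confirms static stability across the interval.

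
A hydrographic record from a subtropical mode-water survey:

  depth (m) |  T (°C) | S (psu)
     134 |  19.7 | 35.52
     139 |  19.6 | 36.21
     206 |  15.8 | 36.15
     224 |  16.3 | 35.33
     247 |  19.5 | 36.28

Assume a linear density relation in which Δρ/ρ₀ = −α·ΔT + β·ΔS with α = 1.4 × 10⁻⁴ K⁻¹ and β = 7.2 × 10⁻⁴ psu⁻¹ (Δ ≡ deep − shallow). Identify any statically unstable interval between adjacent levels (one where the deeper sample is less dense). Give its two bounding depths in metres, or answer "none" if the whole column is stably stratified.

206–224 m

Evaluate Δρ/ρ₀ = −αΔT + βΔS across each adjacent pair:
  134–139 m: −αΔT+βΔS = −(1.4 × 10⁻⁴)(-0.1)+(7.2 × 10⁻⁴)(+0.69) = 5.1 × 10⁻⁴ → stable
  139–206 m: −αΔT+βΔS = −(1.4 × 10⁻⁴)(-3.8)+(7.2 × 10⁻⁴)(-0.06) = 4.9 × 10⁻⁴ → stable
  206–224 m: −αΔT+βΔS = −(1.4 × 10⁻⁴)(+0.5)+(7.2 × 10⁻⁴)(-0.82) = -6.6 × 10⁻⁴ → UNSTABLE
  224–247 m: −αΔT+βΔS = −(1.4 × 10⁻⁴)(+3.2)+(7.2 × 10⁻⁴)(+0.95) = 2.4 × 10⁻⁴ → stable
The 206–224 m interval has Δρ < 0: lighter water underlies denser water.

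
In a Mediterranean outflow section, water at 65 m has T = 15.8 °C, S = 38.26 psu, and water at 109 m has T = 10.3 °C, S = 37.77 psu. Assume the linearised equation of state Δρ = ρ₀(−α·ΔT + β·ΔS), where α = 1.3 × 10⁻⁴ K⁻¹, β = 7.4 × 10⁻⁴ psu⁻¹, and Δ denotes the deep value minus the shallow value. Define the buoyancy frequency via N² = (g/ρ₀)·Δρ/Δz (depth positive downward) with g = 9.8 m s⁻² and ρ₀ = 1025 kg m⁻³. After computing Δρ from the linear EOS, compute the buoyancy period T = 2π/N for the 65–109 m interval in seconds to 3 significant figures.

ΔT = -5.5 K, ΔS = -0.49 psu (deep − shallow).
Δρ/ρ₀ = −αΔT + βΔS = 7.15 × 10⁻⁴ − 3.626 × 10⁻⁴ = 3.524 × 10⁻⁴, so Δρ ≈ 0.3612 kg m⁻³.
N² = (g/ρ₀)·Δρ/Δz = g·(Δρ/ρ₀)/Δz = 9.8 × 3.524 × 10⁻⁴ / 44 = 7.8489 × 10⁻⁵ s⁻².
N = √(7.8489 × 10⁻⁵) = 8.8594 × 10⁻³ rad s⁻¹ → T = 2π/N = 709.21 s ≈ 709 s.

709 s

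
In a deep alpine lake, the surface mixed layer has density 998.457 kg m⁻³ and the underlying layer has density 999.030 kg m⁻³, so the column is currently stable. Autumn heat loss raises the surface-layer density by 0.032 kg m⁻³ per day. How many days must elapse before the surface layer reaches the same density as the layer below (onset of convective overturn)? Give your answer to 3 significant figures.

17.9 days

Density deficit of the surface layer: 999.030 − 998.457 = 0.573 kg m⁻³.
Required change = 0.573 / 0.032 = 17.9 days.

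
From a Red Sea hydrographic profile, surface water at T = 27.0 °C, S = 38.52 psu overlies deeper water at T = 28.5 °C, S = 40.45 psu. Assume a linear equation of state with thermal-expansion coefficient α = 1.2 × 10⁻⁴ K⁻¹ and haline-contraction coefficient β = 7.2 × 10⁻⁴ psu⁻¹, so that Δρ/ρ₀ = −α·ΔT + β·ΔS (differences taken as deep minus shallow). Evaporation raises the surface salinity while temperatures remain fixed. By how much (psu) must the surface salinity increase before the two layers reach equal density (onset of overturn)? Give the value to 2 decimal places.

Neutral buoyancy requires −α(T_deep − T_surf) + β(S_deep − S_surf′) = 0.
S_surf′ = S_deep − (α/β)·ΔT = 40.45 − (1.2 × 10⁻⁴/7.2 × 10⁻⁴)·(+1.5) = 40.2000 psu.
Increase required: 40.2000 − 38.52 = 1.6800 psu.

1.68 psu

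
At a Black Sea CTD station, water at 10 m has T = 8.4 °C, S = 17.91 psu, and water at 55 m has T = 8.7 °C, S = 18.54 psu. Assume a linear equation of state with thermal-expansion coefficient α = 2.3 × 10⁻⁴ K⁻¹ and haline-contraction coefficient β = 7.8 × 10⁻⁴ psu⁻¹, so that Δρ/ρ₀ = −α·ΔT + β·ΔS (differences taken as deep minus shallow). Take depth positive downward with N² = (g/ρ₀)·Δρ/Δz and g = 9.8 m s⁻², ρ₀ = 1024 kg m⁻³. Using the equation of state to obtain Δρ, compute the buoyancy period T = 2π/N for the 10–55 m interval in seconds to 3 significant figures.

655 s

ΔT = +0.3 K, ΔS = +0.63 psu (deep − shallow).
Δρ/ρ₀ = −αΔT + βΔS = -6.90 × 10⁻⁵ + 4.914 × 10⁻⁴ = 4.224 × 10⁻⁴, so Δρ ≈ 0.4325 kg m⁻³.
N² = (g/ρ₀)·Δρ/Δz = g·(Δρ/ρ₀)/Δz = 9.8 × 4.224 × 10⁻⁴ / 45 = 9.1989 × 10⁻⁵ s⁻².
N = √(9.1989 × 10⁻⁵) = 9.5911 × 10⁻³ rad s⁻¹ → T = 2π/N = 655.11 s ≈ 655 s.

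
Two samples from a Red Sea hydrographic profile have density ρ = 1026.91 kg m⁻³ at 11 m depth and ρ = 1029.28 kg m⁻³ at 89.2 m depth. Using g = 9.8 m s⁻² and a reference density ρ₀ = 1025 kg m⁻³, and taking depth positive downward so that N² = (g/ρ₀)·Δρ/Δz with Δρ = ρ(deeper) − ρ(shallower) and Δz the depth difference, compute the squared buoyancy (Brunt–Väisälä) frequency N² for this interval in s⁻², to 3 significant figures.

Δρ = 1029.28 − 1026.91 = 2.37 kg m⁻³ over Δz = 89.2 − 11 = 78.2 m.
N² = (9.8/1025) × (2.37/78.2) = 2.8976 × 10⁻⁴ s⁻² ≈ 2.90 × 10⁻⁴ s⁻².
Since Δρ > 0 the layer is stably stratified.

2.90 × 10⁻⁴ s⁻²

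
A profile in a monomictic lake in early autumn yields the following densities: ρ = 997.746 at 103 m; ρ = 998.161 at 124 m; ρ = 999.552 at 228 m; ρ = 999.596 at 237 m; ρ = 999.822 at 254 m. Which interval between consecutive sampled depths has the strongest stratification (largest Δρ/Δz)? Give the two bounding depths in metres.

103–124 m

Compute the density gradient over each adjacent pair:
  103–124 m: Δρ/Δz = 0.415/21 = 0.020 kg m⁻⁴
  124–228 m: Δρ/Δz = 1.391/104 = 0.013 kg m⁻⁴
  228–237 m: Δρ/Δz = 0.044/9 = 4.9 × 10⁻³ kg m⁻⁴
  237–254 m: Δρ/Δz = 0.226/17 = 0.013 kg m⁻⁴
The largest gradient is in the 103–124 m interval — the pycnocline.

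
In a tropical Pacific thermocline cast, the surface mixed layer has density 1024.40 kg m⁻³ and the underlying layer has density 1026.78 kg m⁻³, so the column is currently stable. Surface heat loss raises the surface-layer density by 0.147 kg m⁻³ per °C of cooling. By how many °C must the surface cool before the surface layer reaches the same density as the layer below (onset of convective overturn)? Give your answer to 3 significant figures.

Density deficit of the surface layer: 1026.78 − 1024.40 = 2.38 kg m⁻³.
Required change = 2.38 / 0.147 = 16.2 °C.

16.2 °C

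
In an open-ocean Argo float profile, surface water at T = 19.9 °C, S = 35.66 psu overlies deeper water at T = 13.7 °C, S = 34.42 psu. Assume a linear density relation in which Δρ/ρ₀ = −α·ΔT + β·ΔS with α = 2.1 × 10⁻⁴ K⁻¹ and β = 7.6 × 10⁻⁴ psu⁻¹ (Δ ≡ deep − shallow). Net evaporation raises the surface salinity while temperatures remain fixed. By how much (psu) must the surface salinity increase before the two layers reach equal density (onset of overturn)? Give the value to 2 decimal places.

Neutral buoyancy requires −α(T_deep − T_surf) + β(S_deep − S_surf′) = 0.
S_surf′ = S_deep − (α/β)·ΔT = 34.42 − (2.1 × 10⁻⁴/7.6 × 10⁻⁴)·(-6.2) = 36.1332 psu.
Increase required: 36.1332 − 35.66 = 0.4732 psu.

0.47 psu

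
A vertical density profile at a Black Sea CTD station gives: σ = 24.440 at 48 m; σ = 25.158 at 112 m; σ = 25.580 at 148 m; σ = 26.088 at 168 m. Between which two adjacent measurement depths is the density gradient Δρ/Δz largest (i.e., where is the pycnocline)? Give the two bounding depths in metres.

148–168 m

Compute the density gradient over each adjacent pair:
  48–112 m: Δρ/Δz = 0.718/64 = 0.011 kg m⁻⁴
  112–148 m: Δρ/Δz = 0.422/36 = 0.012 kg m⁻⁴
  148–168 m: Δρ/Δz = 0.508/20 = 0.025 kg m⁻⁴
The largest gradient is in the 148–168 m interval — the pycnocline.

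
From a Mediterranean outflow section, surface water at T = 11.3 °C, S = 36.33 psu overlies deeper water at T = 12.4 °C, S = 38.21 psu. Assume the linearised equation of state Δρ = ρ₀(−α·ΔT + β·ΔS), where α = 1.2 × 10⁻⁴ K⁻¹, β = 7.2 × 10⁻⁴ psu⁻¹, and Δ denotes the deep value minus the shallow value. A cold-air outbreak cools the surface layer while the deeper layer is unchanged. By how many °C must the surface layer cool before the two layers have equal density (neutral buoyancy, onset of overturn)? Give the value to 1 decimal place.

Neutral buoyancy requires Δρ = 0, i.e. −α(T_deep − T_surf′) + β(S_deep − S_surf) = 0.
T_surf′ = T_deep − (β/α)·ΔS = 12.4 − (7.2 × 10⁻⁴/1.2 × 10⁻⁴)·(+1.88) = 1.120 °C.
Cooling required: 11.3 − (1.120) = 10.180 °C.

10.2 °C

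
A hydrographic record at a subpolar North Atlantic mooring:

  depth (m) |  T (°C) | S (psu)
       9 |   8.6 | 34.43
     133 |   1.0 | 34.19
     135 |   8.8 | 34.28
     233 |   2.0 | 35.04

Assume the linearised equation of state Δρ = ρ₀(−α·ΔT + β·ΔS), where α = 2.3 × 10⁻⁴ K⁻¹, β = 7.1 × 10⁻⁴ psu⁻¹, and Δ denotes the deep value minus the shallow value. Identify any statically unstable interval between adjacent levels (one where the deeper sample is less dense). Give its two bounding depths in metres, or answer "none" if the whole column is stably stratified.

133–135 m

Evaluate Δρ/ρ₀ = −αΔT + βΔS across each adjacent pair:
  9–133 m: −αΔT+βΔS = −(2.3 × 10⁻⁴)(-7.6)+(7.1 × 10⁻⁴)(-0.24) = 1.6 × 10⁻³ → stable
  133–135 m: −αΔT+βΔS = −(2.3 × 10⁻⁴)(+7.8)+(7.1 × 10⁻⁴)(+0.09) = -1.7 × 10⁻³ → UNSTABLE
  135–233 m: −αΔT+βΔS = −(2.3 × 10⁻⁴)(-6.8)+(7.1 × 10⁻⁴)(+0.76) = 2.1 × 10⁻³ → stable
The 133–135 m interval has Δρ < 0: lighter water underlies denser water.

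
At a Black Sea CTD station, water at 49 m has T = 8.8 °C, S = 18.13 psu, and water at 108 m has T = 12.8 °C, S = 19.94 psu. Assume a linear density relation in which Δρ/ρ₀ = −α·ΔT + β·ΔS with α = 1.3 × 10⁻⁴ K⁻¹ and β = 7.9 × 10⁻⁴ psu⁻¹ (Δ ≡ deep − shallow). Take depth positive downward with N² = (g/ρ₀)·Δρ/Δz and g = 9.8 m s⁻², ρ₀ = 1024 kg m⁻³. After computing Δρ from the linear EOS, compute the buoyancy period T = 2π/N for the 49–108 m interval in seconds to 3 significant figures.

511 s

ΔT = +4.0 K, ΔS = +1.81 psu (deep − shallow).
Δρ/ρ₀ = −αΔT + βΔS = -5.20 × 10⁻⁴ + 1.4299 × 10⁻³ = 9.099 × 10⁻⁴, so Δρ ≈ 0.9317 kg m⁻³.
N² = (g/ρ₀)·Δρ/Δz = g·(Δρ/ρ₀)/Δz = 9.8 × 9.099 × 10⁻⁴ / 59 = 1.5114 × 10⁻⁴ s⁻².
N = √(1.5114 × 10⁻⁴) = 0.012294 rad s⁻¹ → T = 2π/N = 511.08 s ≈ 511 s.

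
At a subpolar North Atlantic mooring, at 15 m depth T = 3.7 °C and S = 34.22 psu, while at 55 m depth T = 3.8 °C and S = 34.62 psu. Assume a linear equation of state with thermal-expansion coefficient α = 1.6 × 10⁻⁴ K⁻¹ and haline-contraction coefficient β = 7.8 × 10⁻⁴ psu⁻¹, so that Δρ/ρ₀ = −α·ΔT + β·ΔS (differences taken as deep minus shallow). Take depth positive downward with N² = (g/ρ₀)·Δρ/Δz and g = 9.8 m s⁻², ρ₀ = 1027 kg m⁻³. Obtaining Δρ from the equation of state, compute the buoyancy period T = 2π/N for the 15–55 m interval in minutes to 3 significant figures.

12.3 min

ΔT = +0.1 K, ΔS = +0.40 psu (deep − shallow).
Δρ/ρ₀ = −αΔT + βΔS = -1.60 × 10⁻⁵ + 3.12 × 10⁻⁴ = 2.96 × 10⁻⁴, so Δρ ≈ 0.3040 kg m⁻³.
N² = (g/ρ₀)·Δρ/Δz = g·(Δρ/ρ₀)/Δz = 9.8 × 2.96 × 10⁻⁴ / 40 = 7.2520 × 10⁻⁵ s⁻².
N = √(7.2520 × 10⁻⁵) = 8.5159 × 10⁻³ rad s⁻¹ → T = 2π/N = 737.82 s = 12.297 min ≈ 12.3 min.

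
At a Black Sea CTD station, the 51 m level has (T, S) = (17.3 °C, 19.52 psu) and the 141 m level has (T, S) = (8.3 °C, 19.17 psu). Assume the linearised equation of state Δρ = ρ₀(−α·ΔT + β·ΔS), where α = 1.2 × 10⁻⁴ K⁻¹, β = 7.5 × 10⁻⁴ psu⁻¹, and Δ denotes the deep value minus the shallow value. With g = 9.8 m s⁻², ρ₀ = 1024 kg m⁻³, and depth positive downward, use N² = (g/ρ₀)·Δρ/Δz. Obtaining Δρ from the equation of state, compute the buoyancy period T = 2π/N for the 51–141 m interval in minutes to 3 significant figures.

ΔT = -9.0 K, ΔS = -0.35 psu (deep − shallow).
Δρ/ρ₀ = −αΔT + βΔS = 1.08 × 10⁻³ − 2.625 × 10⁻⁴ = 8.175 × 10⁻⁴, so Δρ ≈ 0.8371 kg m⁻³.
N² = (g/ρ₀)·Δρ/Δz = g·(Δρ/ρ₀)/Δz = 9.8 × 8.175 × 10⁻⁴ / 90 = 8.9017 × 10⁻⁵ s⁻².
N = √(8.9017 × 10⁻⁵) = 9.4349 × 10⁻³ rad s⁻¹ → T = 2π/N = 665.95 s = 11.099 min ≈ 11.1 min.

11.1 min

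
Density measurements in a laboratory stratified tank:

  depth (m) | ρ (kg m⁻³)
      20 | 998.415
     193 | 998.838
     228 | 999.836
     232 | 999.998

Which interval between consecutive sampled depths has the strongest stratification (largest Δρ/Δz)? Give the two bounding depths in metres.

228–232 m

Compute the density gradient over each adjacent pair:
  20–193 m: Δρ/Δz = 0.423/173 = 2.4 × 10⁻³ kg m⁻⁴
  193–228 m: Δρ/Δz = 0.998/35 = 0.029 kg m⁻⁴
  228–232 m: Δρ/Δz = 0.162/4 = 0.041 kg m⁻⁴
The largest gradient is in the 228–232 m interval — the pycnocline.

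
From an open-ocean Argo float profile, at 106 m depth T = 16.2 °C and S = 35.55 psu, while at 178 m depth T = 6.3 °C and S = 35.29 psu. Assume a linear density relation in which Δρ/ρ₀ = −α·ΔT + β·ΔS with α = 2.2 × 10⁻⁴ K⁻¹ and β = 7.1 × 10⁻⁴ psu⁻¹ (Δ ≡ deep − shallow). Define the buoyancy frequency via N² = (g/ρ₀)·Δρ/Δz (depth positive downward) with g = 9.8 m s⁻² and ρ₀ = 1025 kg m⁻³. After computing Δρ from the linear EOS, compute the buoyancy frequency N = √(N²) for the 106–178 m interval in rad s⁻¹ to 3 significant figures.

0.0165 rad s⁻¹

ΔT = -9.9 K, ΔS = -0.26 psu (deep − shallow).
Δρ/ρ₀ = −αΔT + βΔS = 2.178 × 10⁻³ − 1.846 × 10⁻⁴ = 1.9934 × 10⁻³, so Δρ ≈ 2.043 kg m⁻³.
N² = (g/ρ₀)·Δρ/Δz = g·(Δρ/ρ₀)/Δz = 9.8 × 1.9934 × 10⁻³ / 72 = 2.7132 × 10⁻⁴ s⁻².
N = √(2.7132 × 10⁻⁴) = 0.016472 rad s⁻¹ ≈ 0.0165 rad s⁻¹.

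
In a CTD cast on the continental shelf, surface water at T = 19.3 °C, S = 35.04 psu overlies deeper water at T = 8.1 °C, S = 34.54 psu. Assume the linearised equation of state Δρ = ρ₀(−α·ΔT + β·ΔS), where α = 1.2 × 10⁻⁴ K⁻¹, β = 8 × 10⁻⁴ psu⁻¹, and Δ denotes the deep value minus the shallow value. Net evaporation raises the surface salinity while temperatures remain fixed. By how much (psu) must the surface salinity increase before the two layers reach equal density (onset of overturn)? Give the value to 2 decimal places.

Neutral buoyancy requires −α(T_deep − T_surf) + β(S_deep − S_surf′) = 0.
S_surf′ = S_deep − (α/β)·ΔT = 34.54 − (1.2 × 10⁻⁴/8 × 10⁻⁴)·(-11.2) = 36.2200 psu.
Increase required: 36.2200 − 35.04 = 1.1800 psu.

1.18 psu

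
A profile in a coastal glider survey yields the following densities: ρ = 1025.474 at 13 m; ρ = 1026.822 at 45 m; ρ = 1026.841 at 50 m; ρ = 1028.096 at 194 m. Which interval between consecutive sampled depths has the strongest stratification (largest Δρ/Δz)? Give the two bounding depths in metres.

Compute the density gradient over each adjacent pair:
  13–45 m: Δρ/Δz = 1.348/32 = 0.042 kg m⁻⁴
  45–50 m: Δρ/Δz = 0.019/5 = 3.8 × 10⁻³ kg m⁻⁴
  50–194 m: Δρ/Δz = 1.255/144 = 8.7 × 10⁻³ kg m⁻⁴
The largest gradient is in the 13–45 m interval — the pycnocline.

13–45 m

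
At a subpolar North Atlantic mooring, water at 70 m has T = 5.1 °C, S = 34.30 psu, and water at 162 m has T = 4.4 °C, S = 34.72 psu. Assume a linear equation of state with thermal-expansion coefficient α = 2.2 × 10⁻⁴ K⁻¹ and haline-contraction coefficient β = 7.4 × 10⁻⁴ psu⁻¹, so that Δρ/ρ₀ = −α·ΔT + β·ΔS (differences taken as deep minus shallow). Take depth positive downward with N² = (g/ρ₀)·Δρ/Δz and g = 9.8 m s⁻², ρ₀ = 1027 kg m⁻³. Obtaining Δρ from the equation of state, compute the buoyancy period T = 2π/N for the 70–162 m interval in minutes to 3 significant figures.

ΔT = -0.7 K, ΔS = +0.42 psu (deep − shallow).
Δρ/ρ₀ = −αΔT + βΔS = 1.54 × 10⁻⁴ + 3.108 × 10⁻⁴ = 4.648 × 10⁻⁴, so Δρ ≈ 0.4773 kg m⁻³.
N² = (g/ρ₀)·Δρ/Δz = g·(Δρ/ρ₀)/Δz = 9.8 × 4.648 × 10⁻⁴ / 92 = 4.9511 × 10⁻⁵ s⁻².
N = √(4.9511 × 10⁻⁵) = 7.0364 × 10⁻³ rad s⁻¹ → T = 2π/N = 892.95 s = 14.883 min ≈ 14.9 min.

14.9 min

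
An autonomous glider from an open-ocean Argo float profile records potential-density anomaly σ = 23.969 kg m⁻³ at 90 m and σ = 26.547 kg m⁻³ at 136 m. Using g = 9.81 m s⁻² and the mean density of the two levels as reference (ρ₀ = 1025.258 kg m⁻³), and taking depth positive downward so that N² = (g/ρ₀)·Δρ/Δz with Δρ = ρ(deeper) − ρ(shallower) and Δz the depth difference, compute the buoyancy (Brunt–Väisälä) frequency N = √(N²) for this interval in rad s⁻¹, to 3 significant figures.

0.0232 rad s⁻¹

Δρ = 1026.547 − 1023.969 = 2.578 kg m⁻³ over Δz = 136 − 90 = 46 m.
N² = (9.81/1025.258) × (2.578/46) = 5.3624 × 10⁻⁴ s⁻².
N = √(5.3624 × 10⁻⁴) = 0.023157 rad s⁻¹ ≈ 0.0232 rad s⁻¹.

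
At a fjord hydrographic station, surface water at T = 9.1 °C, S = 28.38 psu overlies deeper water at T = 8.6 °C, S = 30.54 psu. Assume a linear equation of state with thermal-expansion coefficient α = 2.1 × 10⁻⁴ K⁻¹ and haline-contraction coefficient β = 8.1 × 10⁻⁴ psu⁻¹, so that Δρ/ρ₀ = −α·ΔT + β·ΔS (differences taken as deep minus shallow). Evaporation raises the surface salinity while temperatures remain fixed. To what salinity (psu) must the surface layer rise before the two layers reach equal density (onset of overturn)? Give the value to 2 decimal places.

30.67 psu

Neutral buoyancy requires −α(T_deep − T_surf) + β(S_deep − S_surf′) = 0.
S_surf′ = S_deep − (α/β)·ΔT = 30.54 − (2.1 × 10⁻⁴/8.1 × 10⁻⁴)·(-0.5) = 30.6696 psu.
Increase required: 30.6696 − 28.38 = 2.2896 psu.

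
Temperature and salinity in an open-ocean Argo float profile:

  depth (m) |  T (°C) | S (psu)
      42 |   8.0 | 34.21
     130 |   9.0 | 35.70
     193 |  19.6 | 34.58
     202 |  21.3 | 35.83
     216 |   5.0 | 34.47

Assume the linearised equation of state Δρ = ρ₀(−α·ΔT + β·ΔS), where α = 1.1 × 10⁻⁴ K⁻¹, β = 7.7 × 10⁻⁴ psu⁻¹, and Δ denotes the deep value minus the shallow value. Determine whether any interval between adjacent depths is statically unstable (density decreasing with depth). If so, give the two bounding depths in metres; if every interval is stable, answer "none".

130–193 m

Evaluate Δρ/ρ₀ = −αΔT + βΔS across each adjacent pair:
  42–130 m: −αΔT+βΔS = −(1.1 × 10⁻⁴)(+1.0)+(7.7 × 10⁻⁴)(+1.49) = 1.0 × 10⁻³ → stable
  130–193 m: −αΔT+βΔS = −(1.1 × 10⁻⁴)(+10.6)+(7.7 × 10⁻⁴)(-1.12) = -2.0 × 10⁻³ → UNSTABLE
  193–202 m: −αΔT+βΔS = −(1.1 × 10⁻⁴)(+1.7)+(7.7 × 10⁻⁴)(+1.25) = 7.8 × 10⁻⁴ → stable
  202–216 m: −αΔT+βΔS = −(1.1 × 10⁻⁴)(-16.3)+(7.7 × 10⁻⁴)(-1.36) = 7.5 × 10⁻⁴ → stable
The 130–193 m interval has Δρ < 0: lighter water underlies denser water.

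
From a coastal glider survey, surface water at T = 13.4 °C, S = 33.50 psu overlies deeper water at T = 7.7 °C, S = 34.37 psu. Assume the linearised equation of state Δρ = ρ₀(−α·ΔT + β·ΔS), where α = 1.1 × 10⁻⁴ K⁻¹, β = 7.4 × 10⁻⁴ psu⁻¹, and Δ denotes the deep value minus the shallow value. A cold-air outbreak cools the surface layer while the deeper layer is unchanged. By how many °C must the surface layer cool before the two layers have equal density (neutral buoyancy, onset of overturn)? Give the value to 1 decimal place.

Neutral buoyancy requires Δρ = 0, i.e. −α(T_deep − T_surf′) + β(S_deep − S_surf) = 0.
T_surf′ = T_deep − (β/α)·ΔS = 7.7 − (7.4 × 10⁻⁴/1.1 × 10⁻⁴)·(+0.87) = 1.847 °C.
Cooling required: 13.4 − (1.847) = 11.553 °C.

11.6 °C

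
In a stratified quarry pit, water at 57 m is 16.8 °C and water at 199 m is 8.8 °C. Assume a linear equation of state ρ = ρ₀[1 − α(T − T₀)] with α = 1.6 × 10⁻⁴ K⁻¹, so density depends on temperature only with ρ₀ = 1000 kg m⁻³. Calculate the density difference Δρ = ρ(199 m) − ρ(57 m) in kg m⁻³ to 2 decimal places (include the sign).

+1.28 kg m⁻³

ΔT = -8.0 K, Δρ/ρ₀ = −αΔT = 1.28 × 10⁻³.
Δρ = 1000 × (1.28 × 10⁻³) = +1.28 kg m⁻³.
Positive Δρ: denser below, stable.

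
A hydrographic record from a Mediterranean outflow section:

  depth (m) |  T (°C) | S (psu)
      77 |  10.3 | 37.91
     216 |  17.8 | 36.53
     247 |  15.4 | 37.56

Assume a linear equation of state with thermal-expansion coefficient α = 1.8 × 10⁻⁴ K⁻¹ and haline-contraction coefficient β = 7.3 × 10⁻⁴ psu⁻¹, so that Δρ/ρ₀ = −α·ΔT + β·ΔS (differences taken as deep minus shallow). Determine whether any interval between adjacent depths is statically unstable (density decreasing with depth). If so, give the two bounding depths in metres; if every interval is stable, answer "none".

Evaluate Δρ/ρ₀ = −αΔT + βΔS across each adjacent pair:
  77–216 m: −αΔT+βΔS = −(1.8 × 10⁻⁴)(+7.5)+(7.3 × 10⁻⁴)(-1.38) = -2.4 × 10⁻³ → UNSTABLE
  216–247 m: −αΔT+βΔS = −(1.8 × 10⁻⁴)(-2.4)+(7.3 × 10⁻⁴)(+1.03) = 1.2 × 10⁻³ → stable
The 77–216 m interval has Δρ < 0: lighter water underlies denser water.

77–216 m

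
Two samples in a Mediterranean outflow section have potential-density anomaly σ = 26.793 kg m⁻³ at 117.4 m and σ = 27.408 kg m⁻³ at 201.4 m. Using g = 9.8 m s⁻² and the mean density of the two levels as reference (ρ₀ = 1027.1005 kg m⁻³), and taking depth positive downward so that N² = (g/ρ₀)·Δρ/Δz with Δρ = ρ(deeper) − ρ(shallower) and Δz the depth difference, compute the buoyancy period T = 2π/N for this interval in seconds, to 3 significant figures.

752 s

Δρ = 1027.408 − 1026.793 = 0.615 kg m⁻³ over Δz = 201.4 − 117.4 = 84 m.
N² = (9.8/1027.1005) × (0.615/84) = 6.9857 × 10⁻⁵ s⁻².
N = √(6.9857 × 10⁻⁵) = 8.3581 × 10⁻³ rad s⁻¹, so T = 2π/N = 751.75 s ≈ 752 s.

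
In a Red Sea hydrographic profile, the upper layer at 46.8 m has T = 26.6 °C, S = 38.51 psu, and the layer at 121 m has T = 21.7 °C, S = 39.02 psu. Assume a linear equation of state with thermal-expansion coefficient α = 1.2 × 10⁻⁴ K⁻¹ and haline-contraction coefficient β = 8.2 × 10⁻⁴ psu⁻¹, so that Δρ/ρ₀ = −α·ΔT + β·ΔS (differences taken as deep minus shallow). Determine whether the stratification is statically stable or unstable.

ΔT = 21.7 − 26.6 = -4.9 K and ΔS = 39.02 − 38.51 = +0.51 psu (deep − shallow).
−αΔT = 5.88 × 10⁻⁴; βΔS = 4.182 × 10⁻⁴; sum Δρ/ρ₀ = 1.0062 × 10⁻³.
Δρ/ρ₀ > 0, so Δρ > 0: deeper water is denser → statically stable.

stable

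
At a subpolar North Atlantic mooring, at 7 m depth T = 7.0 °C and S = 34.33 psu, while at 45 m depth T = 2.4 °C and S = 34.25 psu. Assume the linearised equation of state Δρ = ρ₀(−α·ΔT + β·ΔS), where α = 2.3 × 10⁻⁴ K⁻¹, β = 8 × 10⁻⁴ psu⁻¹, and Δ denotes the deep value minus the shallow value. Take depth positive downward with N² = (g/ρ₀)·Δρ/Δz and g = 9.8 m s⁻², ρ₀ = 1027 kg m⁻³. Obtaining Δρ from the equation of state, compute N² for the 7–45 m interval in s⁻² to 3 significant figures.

2.56 × 10⁻⁴ s⁻²

ΔT = -4.6 K, ΔS = -0.08 psu (deep − shallow).
Δρ/ρ₀ = −αΔT + βΔS = 1.058 × 10⁻³ − 6.40 × 10⁻⁵ = 9.94 × 10⁻⁴, so Δρ ≈ 1.021 kg m⁻³.
N² = (g/ρ₀)·Δρ/Δz = g·(Δρ/ρ₀)/Δz = 9.8 × 9.94 × 10⁻⁴ / 38 = 2.5635 × 10⁻⁴ s⁻² ≈ 2.56 × 10⁻⁴ s⁻².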